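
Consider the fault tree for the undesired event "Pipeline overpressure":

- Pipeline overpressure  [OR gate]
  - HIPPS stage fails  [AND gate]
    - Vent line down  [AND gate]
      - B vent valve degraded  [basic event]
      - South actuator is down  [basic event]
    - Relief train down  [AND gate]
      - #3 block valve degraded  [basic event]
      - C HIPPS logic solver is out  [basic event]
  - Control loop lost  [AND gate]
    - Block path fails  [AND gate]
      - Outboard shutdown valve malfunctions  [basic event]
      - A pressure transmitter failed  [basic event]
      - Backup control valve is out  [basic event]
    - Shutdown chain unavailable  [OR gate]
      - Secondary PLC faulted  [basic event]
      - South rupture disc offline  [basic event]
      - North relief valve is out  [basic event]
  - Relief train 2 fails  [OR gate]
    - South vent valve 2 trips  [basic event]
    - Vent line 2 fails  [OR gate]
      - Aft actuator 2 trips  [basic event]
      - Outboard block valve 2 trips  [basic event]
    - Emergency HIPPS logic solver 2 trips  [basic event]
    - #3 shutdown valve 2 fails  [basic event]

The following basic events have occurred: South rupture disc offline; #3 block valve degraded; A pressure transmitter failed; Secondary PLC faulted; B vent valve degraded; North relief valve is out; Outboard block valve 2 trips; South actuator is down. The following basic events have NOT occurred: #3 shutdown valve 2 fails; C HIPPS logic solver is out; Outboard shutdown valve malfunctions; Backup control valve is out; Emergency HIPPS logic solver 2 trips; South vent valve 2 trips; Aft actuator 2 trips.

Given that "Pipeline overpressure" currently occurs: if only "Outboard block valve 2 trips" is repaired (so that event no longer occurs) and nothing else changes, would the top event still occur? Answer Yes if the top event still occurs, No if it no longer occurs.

No

Counterfactual: set "Outboard block valve 2 trips" to not occurred.
Vent line down [AND]: B vent valve degraded=occurs, South actuator is down=occurs → all inputs occur → occurs.
Relief train down [AND]: #3 block valve degraded=occurs, C HIPPS logic solver is out=not → not all inputs occur → does not occur.
HIPPS stage fails [AND]: Vent line down=occurs, Relief train down=not → not all inputs occur → does not occur.
Block path fails [AND]: Outboard shutdown valve malfunctions=not, A pressure transmitter failed=occurs, Backup control valve is out=not → not all inputs occur → does not occur.
Shutdown chain unavailable [OR]: Secondary PLC faulted=occurs, South rupture disc offline=occurs, North relief valve is out=occurs → at least one input occurs → occurs.
Control loop lost [AND]: Block path fails=not, Shutdown chain unavailable=occurs → not all inputs occur → does not occur.
Vent line 2 fails [OR]: Aft actuator 2 trips=not, Outboard block valve 2 trips=not → no input occurs → does not occur.
Relief train 2 fails [OR]: South vent valve 2 trips=not, Vent line 2 fails=not, Emergency HIPPS logic solver 2 trips=not, #3 shutdown valve 2 fails=not → no input occurs → does not occur.
Pipeline overpressure [OR]: HIPPS stage fails=not, Control loop lost=not, Relief train 2 fails=not → no input occurs → does not occur.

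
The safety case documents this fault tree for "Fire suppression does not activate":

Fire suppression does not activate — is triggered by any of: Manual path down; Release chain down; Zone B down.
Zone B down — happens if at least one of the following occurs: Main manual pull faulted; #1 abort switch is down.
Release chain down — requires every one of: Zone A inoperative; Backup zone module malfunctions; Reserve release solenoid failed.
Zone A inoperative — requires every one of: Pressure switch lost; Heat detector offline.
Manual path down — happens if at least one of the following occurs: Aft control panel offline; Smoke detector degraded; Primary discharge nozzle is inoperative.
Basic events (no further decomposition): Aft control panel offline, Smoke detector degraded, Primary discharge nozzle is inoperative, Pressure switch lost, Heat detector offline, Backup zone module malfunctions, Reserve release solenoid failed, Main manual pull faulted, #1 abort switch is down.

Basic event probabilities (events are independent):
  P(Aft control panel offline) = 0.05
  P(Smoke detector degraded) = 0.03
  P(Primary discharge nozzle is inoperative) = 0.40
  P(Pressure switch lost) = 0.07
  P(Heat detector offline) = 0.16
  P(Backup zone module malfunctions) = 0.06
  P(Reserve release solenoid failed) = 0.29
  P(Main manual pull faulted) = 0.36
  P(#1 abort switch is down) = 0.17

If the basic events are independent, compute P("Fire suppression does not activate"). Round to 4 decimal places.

0.7064

P(Manual path down) [OR] = 1 − (1−0.05) × (1−0.03) × (1−0.40) = 0.447100
P(Zone A inoperative) [AND] = 0.07 × 0.16 = 0.011200
P(Release chain down) [AND] = 0.011200 × 0.06 × 0.29 = 0.000195
P(Zone B down) [OR] = 1 − (1−0.36) × (1−0.17) = 0.468800
P(Fire suppression does not activate) [OR] = 1 − (1−0.447100) × (1−0.000195) × (1−0.468800) = 0.706357
Rounded to 4 decimal places: P(Fire suppression does not activate) ≈ 0.7064.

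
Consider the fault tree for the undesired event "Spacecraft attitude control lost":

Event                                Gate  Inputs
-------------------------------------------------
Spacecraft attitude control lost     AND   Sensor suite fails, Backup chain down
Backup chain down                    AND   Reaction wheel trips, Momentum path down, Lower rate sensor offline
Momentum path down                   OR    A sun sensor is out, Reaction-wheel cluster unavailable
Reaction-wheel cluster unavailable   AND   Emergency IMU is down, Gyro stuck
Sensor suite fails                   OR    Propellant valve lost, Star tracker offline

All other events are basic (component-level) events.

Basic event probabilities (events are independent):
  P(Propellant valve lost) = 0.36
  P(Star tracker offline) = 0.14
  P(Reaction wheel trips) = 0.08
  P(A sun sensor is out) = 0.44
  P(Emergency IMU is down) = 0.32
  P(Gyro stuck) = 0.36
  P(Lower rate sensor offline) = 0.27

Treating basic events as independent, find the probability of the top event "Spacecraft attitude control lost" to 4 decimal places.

0.0049

P(Sensor suite fails) [OR] = 1 − (1−0.36) × (1−0.14) = 0.449600
P(Reaction-wheel cluster unavailable) [AND] = 0.32 × 0.36 = 0.115200
P(Momentum path down) [OR] = 1 − (1−0.44) × (1−0.115200) = 0.504512
P(Backup chain down) [AND] = 0.08 × 0.504512 × 0.27 = 0.010897
P(Spacecraft attitude control lost) [AND] = 0.449600 × 0.010897 = 0.004899
Rounded to 4 decimal places: P(Spacecraft attitude control lost) ≈ 0.0049.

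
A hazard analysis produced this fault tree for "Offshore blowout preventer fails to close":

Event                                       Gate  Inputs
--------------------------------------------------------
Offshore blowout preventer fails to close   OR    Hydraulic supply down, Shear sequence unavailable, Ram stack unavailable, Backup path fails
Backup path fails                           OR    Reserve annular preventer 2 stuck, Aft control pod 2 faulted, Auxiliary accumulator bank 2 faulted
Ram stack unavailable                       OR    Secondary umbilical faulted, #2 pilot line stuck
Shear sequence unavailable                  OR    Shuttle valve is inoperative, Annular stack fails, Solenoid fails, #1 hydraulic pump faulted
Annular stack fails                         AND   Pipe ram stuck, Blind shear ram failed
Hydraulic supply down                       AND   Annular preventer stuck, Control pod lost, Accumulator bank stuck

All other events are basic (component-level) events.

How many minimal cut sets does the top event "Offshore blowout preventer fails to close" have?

Hydraulic supply down [AND]: one cut set from each child combined → 1 × 1 × 1 = 1 cut set(s).
Annular stack fails [AND]: one cut set from each child combined → 1 × 1 = 1 cut set(s).
Shear sequence unavailable [OR]: union of children's cut sets → 4 cut set(s).
Ram stack unavailable [OR]: union of children's cut sets → 2 cut set(s).
Backup path fails [OR]: union of children's cut sets → 3 cut set(s).
Offshore blowout preventer fails to close [OR]: union of children's cut sets → 10 cut set(s).
Minimal cut sets: {Accumulator bank stuck, Annular preventer stuck, Control pod lost}; {Shuttle valve is inoperative}; {Blind shear ram failed, Pipe ram stuck}; {Solenoid fails}; {#1 hydraulic pump faulted}; {Secondary umbilical faulted}; {#2 pilot line stuck}; {Reserve annular preventer 2 stuck}; {Aft control pod 2 faulted}; {Auxiliary accumulator bank 2 faulted}.

10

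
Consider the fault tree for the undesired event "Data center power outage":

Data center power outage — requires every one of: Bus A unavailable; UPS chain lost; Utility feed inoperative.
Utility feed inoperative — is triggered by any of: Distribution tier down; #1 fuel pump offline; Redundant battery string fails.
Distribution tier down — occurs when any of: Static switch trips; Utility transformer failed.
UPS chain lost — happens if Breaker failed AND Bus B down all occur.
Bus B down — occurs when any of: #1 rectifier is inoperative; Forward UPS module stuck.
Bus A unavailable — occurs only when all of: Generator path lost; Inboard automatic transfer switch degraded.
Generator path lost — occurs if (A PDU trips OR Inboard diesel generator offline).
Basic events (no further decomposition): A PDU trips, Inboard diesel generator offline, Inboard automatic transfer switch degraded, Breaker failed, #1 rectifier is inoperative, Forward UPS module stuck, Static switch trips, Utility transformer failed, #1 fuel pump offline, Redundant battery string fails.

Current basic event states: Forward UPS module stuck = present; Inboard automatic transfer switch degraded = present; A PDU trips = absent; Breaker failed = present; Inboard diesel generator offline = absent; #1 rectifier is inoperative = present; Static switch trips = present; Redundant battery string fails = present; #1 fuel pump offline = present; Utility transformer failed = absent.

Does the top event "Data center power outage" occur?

Generator path lost [OR]: A PDU trips=not, Inboard diesel generator offline=not → no input occurs → does not occur.
Bus A unavailable [AND]: Generator path lost=not, Inboard automatic transfer switch degraded=occurs → not all inputs occur → does not occur.
Bus B down [OR]: #1 rectifier is inoperative=occurs, Forward UPS module stuck=occurs → at least one input occurs → occurs.
UPS chain lost [AND]: Breaker failed=occurs, Bus B down=occurs → all inputs occur → occurs.
Distribution tier down [OR]: Static switch trips=occurs, Utility transformer failed=not → at least one input occurs → occurs.
Utility feed inoperative [OR]: Distribution tier down=occurs, #1 fuel pump offline=occurs, Redundant battery string fails=occurs → at least one input occurs → occurs.
Data center power outage [AND]: Bus A unavailable=not, UPS chain lost=occurs, Utility feed inoperative=occurs → not all inputs occur → does not occur.

No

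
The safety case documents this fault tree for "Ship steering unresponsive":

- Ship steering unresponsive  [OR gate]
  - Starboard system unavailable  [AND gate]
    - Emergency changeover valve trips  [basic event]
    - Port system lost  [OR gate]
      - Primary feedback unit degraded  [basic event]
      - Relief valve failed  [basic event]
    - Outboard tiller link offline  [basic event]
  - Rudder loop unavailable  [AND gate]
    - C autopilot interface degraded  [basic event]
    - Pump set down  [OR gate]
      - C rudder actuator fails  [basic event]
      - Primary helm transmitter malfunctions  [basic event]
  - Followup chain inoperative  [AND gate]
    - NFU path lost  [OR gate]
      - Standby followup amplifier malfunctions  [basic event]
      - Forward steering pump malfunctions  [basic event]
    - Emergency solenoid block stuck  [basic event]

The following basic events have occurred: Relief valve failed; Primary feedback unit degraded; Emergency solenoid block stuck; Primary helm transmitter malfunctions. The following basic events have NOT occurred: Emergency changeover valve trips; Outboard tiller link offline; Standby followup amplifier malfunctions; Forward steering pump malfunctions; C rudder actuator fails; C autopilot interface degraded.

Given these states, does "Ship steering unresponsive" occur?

No

Port system lost [OR]: Primary feedback unit degraded=occurs, Relief valve failed=occurs → at least one input occurs → occurs.
Starboard system unavailable [AND]: Emergency changeover valve trips=not, Port system lost=occurs, Outboard tiller link offline=not → not all inputs occur → does not occur.
Pump set down [OR]: C rudder actuator fails=not, Primary helm transmitter malfunctions=occurs → at least one input occurs → occurs.
Rudder loop unavailable [AND]: C autopilot interface degraded=not, Pump set down=occurs → not all inputs occur → does not occur.
NFU path lost [OR]: Standby followup amplifier malfunctions=not, Forward steering pump malfunctions=not → no input occurs → does not occur.
Followup chain inoperative [AND]: NFU path lost=not, Emergency solenoid block stuck=occurs → not all inputs occur → does not occur.
Ship steering unresponsive [OR]: Starboard system unavailable=not, Rudder loop unavailable=not, Followup chain inoperative=not → no input occurs → does not occur.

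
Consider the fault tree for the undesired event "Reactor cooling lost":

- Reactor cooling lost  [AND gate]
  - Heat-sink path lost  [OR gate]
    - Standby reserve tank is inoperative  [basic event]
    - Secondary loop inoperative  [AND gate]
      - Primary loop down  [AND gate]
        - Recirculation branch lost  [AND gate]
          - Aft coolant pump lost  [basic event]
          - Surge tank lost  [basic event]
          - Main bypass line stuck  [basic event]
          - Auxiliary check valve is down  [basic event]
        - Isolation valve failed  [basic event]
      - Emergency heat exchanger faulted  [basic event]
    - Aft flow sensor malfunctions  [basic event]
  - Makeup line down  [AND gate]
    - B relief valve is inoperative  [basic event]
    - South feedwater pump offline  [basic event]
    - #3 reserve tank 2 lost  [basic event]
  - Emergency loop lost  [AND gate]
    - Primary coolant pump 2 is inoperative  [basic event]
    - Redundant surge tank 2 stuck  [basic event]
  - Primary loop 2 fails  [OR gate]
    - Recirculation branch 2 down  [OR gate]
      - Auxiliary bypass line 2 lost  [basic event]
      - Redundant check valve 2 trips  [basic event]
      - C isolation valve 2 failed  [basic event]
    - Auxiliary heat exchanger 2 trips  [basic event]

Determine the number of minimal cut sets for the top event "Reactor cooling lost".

Recirculation branch lost [AND]: one cut set from each child combined → 1 × 1 × 1 × 1 = 1 cut set(s).
Primary loop down [AND]: one cut set from each child combined → 1 × 1 = 1 cut set(s).
Secondary loop inoperative [AND]: one cut set from each child combined → 1 × 1 = 1 cut set(s).
Heat-sink path lost [OR]: union of children's cut sets → 3 cut set(s).
Makeup line down [AND]: one cut set from each child combined → 1 × 1 × 1 = 1 cut set(s).
Emergency loop lost [AND]: one cut set from each child combined → 1 × 1 = 1 cut set(s).
Recirculation branch 2 down [OR]: union of children's cut sets → 3 cut set(s).
Primary loop 2 fails [OR]: union of children's cut sets → 4 cut set(s).
Reactor cooling lost [AND]: one cut set from each child combined → 3 × 1 × 1 × 4 = 12 cut set(s).

12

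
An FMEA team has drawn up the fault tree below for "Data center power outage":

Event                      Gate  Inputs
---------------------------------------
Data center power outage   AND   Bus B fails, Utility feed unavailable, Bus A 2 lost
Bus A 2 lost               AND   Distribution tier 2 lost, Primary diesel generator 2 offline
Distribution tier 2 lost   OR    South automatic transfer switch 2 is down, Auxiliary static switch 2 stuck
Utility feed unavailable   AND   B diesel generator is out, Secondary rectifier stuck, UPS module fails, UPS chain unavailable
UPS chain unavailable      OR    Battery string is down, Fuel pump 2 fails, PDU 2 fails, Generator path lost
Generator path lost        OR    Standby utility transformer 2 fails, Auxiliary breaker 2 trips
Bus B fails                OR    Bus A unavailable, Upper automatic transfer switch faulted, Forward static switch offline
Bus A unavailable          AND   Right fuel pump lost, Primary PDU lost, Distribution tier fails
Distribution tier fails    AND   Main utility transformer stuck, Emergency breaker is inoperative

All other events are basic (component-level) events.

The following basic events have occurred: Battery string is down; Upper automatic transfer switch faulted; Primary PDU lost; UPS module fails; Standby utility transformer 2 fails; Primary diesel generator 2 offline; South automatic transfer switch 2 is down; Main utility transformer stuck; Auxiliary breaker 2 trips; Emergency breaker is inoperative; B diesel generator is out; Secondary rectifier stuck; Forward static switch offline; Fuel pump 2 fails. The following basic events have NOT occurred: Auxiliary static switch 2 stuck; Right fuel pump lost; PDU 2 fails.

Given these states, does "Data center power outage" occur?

Distribution tier fails [AND]: Main utility transformer stuck=occurs, Emergency breaker is inoperative=occurs → all inputs occur → occurs.
Bus A unavailable [AND]: Right fuel pump lost=not, Primary PDU lost=occurs, Distribution tier fails=occurs → not all inputs occur → does not occur.
Bus B fails [OR]: Bus A unavailable=not, Upper automatic transfer switch faulted=occurs, Forward static switch offline=occurs → at least one input occurs → occurs.
Generator path lost [OR]: Standby utility transformer 2 fails=occurs, Auxiliary breaker 2 trips=occurs → at least one input occurs → occurs.
UPS chain unavailable [OR]: Battery string is down=occurs, Fuel pump 2 fails=occurs, PDU 2 fails=not, Generator path lost=occurs → at least one input occurs → occurs.
Utility feed unavailable [AND]: B diesel generator is out=occurs, Secondary rectifier stuck=occurs, UPS module fails=occurs, UPS chain unavailable=occurs → all inputs occur → occurs.
Distribution tier 2 lost [OR]: South automatic transfer switch 2 is down=occurs, Auxiliary static switch 2 stuck=not → at least one input occurs → occurs.
Bus A 2 lost [AND]: Distribution tier 2 lost=occurs, Primary diesel generator 2 offline=occurs → all inputs occur → occurs.
Data center power outage [AND]: Bus B fails=occurs, Utility feed unavailable=occurs, Bus A 2 lost=occurs → all inputs occur → occurs.

Yes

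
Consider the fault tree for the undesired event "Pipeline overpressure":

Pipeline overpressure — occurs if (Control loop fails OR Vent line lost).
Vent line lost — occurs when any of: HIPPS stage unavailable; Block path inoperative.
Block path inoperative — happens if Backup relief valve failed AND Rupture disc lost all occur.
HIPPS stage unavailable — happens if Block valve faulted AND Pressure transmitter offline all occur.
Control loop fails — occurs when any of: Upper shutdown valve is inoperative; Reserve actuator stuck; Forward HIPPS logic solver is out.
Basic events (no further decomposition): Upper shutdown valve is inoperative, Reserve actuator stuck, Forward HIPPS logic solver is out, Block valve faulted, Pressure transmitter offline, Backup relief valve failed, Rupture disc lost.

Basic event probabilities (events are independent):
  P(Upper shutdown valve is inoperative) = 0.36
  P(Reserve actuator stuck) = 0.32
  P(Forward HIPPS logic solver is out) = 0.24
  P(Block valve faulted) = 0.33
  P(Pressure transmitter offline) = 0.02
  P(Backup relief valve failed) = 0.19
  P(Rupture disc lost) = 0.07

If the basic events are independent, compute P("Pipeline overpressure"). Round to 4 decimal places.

0.6758

P(Control loop fails) [OR] = 1 − (1−0.36) × (1−0.32) × (1−0.24) = 0.669248
P(HIPPS stage unavailable) [AND] = 0.33 × 0.02 = 0.006600
P(Block path inoperative) [AND] = 0.19 × 0.07 = 0.013300
P(Vent line lost) [OR] = 1 − (1−0.006600) × (1−0.013300) = 0.019812
P(Pipeline overpressure) [OR] = 1 − (1−0.669248) × (1−0.019812) = 0.675801
Rounded to 4 decimal places: P(Pipeline overpressure) ≈ 0.6758.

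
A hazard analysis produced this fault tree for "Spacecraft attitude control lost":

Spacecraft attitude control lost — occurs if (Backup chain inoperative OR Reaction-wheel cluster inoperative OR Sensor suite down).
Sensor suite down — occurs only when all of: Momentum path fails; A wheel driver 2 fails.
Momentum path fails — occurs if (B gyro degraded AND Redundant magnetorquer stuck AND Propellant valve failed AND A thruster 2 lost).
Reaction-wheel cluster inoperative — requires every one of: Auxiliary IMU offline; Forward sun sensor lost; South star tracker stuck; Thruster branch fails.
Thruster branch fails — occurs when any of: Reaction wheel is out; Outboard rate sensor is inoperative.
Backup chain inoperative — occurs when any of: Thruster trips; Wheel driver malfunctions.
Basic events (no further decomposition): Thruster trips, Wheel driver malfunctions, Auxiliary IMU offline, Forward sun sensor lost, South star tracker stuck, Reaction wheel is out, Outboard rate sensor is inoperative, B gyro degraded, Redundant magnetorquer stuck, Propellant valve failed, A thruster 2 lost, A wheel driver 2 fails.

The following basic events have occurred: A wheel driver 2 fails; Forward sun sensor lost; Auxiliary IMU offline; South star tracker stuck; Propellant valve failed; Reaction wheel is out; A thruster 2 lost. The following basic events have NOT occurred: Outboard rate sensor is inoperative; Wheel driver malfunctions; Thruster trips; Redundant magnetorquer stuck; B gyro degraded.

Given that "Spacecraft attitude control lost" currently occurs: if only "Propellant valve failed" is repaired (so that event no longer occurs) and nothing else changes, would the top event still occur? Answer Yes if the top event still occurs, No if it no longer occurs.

Counterfactual: set "Propellant valve failed" to not occurred.
Backup chain inoperative [OR]: Thruster trips=not, Wheel driver malfunctions=not → no input occurs → does not occur.
Thruster branch fails [OR]: Reaction wheel is out=occurs, Outboard rate sensor is inoperative=not → at least one input occurs → occurs.
Reaction-wheel cluster inoperative [AND]: Auxiliary IMU offline=occurs, Forward sun sensor lost=occurs, South star tracker stuck=occurs, Thruster branch fails=occurs → all inputs occur → occurs.
Momentum path fails [AND]: B gyro degraded=not, Redundant magnetorquer stuck=not, Propellant valve failed=not, A thruster 2 lost=occurs → not all inputs occur → does not occur.
Sensor suite down [AND]: Momentum path fails=not, A wheel driver 2 fails=occurs → not all inputs occur → does not occur.
Spacecraft attitude control lost [OR]: Backup chain inoperative=not, Reaction-wheel cluster inoperative=occurs, Sensor suite down=not → at least one input occurs → occurs.

Yes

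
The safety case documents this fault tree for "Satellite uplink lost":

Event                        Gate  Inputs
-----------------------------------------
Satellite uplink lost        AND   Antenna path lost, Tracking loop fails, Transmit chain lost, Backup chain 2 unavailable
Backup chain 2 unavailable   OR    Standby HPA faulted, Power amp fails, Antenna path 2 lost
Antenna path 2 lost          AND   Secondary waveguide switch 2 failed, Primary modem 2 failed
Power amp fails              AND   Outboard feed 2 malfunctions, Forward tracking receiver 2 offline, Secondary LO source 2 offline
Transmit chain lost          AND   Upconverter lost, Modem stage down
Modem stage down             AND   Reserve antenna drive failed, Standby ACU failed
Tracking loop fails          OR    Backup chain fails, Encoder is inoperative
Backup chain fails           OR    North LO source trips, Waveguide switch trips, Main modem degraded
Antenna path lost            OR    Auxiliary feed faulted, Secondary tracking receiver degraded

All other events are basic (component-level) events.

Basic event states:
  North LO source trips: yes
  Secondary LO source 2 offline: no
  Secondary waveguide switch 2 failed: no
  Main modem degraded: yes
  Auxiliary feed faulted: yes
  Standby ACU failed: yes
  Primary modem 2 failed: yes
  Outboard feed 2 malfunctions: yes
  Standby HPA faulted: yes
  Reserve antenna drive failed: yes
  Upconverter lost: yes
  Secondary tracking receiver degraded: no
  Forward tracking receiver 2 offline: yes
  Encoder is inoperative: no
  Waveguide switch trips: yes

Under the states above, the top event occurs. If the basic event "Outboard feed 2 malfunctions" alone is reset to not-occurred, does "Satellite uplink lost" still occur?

Yes

Counterfactual: set "Outboard feed 2 malfunctions" to not occurred.
Antenna path lost [OR]: Auxiliary feed faulted=occurs, Secondary tracking receiver degraded=not → at least one input occurs → occurs.
Backup chain fails [OR]: North LO source trips=occurs, Waveguide switch trips=occurs, Main modem degraded=occurs → at least one input occurs → occurs.
Tracking loop fails [OR]: Backup chain fails=occurs, Encoder is inoperative=not → at least one input occurs → occurs.
Modem stage down [AND]: Reserve antenna drive failed=occurs, Standby ACU failed=occurs → all inputs occur → occurs.
Transmit chain lost [AND]: Upconverter lost=occurs, Modem stage down=occurs → all inputs occur → occurs.
Power amp fails [AND]: Outboard feed 2 malfunctions=not, Forward tracking receiver 2 offline=occurs, Secondary LO source 2 offline=not → not all inputs occur → does not occur.
Antenna path 2 lost [AND]: Secondary waveguide switch 2 failed=not, Primary modem 2 failed=occurs → not all inputs occur → does not occur.
Backup chain 2 unavailable [OR]: Standby HPA faulted=occurs, Power amp fails=not, Antenna path 2 lost=not → at least one input occurs → occurs.
Satellite uplink lost [AND]: Antenna path lost=occurs, Tracking loop fails=occurs, Transmit chain lost=occurs, Backup chain 2 unavailable=occurs → all inputs occur → occurs.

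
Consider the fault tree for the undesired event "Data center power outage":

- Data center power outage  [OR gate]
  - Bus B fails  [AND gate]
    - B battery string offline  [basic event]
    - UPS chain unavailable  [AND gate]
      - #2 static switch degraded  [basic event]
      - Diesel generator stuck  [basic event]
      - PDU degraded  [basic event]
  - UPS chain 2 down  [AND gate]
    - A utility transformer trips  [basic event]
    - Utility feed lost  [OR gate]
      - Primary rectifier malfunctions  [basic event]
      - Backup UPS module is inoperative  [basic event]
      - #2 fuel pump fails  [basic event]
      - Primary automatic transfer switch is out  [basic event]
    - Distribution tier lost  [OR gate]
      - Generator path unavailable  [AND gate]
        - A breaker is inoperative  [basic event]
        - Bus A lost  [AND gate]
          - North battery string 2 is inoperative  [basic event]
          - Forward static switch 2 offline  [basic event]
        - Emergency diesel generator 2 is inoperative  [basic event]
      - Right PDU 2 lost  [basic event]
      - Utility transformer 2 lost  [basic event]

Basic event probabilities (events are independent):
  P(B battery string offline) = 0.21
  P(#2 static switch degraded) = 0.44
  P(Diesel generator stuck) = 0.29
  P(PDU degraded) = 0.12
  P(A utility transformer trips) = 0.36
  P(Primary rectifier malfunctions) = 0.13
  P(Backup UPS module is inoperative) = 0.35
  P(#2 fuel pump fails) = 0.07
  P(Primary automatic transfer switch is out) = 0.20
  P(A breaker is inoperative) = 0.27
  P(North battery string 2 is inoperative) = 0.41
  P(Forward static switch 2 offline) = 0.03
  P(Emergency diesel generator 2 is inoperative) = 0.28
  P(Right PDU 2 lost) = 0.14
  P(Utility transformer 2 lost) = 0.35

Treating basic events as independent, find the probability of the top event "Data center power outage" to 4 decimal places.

P(UPS chain unavailable) [AND] = 0.44 × 0.29 × 0.12 = 0.015312
P(Bus B fails) [AND] = 0.21 × 0.015312 = 0.003216
P(Utility feed lost) [OR] = 1 − (1−0.13) × (1−0.35) × (1−0.07) × (1−0.20) = 0.579268
P(Bus A lost) [AND] = 0.41 × 0.03 = 0.012300
P(Generator path unavailable) [AND] = 0.27 × 0.012300 × 0.28 = 0.000930
P(Distribution tier lost) [OR] = 1 − (1−0.000930) × (1−0.14) × (1−0.35) = 0.441520
P(UPS chain 2 down) [AND] = 0.36 × 0.579268 × 0.441520 = 0.092073
P(Data center power outage) [OR] = 1 − (1−0.003216) × (1−0.092073) = 0.094993
Rounded to 4 decimal places: P(Data center power outage) ≈ 0.0950.

0.0950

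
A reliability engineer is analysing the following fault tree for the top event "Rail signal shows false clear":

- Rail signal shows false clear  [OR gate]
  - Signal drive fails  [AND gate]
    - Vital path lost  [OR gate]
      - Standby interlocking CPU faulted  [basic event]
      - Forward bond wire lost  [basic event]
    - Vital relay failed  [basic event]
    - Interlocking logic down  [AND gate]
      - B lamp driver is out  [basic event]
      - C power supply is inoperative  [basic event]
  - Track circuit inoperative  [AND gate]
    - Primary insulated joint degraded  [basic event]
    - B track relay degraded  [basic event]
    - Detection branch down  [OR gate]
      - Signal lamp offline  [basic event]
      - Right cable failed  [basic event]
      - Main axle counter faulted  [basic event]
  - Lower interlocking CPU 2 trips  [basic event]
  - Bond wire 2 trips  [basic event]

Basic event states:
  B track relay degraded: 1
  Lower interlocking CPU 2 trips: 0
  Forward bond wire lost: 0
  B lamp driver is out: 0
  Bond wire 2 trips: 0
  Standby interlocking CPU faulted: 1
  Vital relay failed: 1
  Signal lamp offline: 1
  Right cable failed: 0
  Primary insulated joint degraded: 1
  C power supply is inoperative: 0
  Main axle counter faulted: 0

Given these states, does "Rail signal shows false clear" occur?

Yes

Vital path lost [OR]: Standby interlocking CPU faulted=occurs, Forward bond wire lost=not → at least one input occurs → occurs.
Interlocking logic down [AND]: B lamp driver is out=not, C power supply is inoperative=not → not all inputs occur → does not occur.
Signal drive fails [AND]: Vital path lost=occurs, Vital relay failed=occurs, Interlocking logic down=not → not all inputs occur → does not occur.
Detection branch down [OR]: Signal lamp offline=occurs, Right cable failed=not, Main axle counter faulted=not → at least one input occurs → occurs.
Track circuit inoperative [AND]: Primary insulated joint degraded=occurs, B track relay degraded=occurs, Detection branch down=occurs → all inputs occur → occurs.
Rail signal shows false clear [OR]: Signal drive fails=not, Track circuit inoperative=occurs, Lower interlocking CPU 2 trips=not, Bond wire 2 trips=not → at least one input occurs → occurs.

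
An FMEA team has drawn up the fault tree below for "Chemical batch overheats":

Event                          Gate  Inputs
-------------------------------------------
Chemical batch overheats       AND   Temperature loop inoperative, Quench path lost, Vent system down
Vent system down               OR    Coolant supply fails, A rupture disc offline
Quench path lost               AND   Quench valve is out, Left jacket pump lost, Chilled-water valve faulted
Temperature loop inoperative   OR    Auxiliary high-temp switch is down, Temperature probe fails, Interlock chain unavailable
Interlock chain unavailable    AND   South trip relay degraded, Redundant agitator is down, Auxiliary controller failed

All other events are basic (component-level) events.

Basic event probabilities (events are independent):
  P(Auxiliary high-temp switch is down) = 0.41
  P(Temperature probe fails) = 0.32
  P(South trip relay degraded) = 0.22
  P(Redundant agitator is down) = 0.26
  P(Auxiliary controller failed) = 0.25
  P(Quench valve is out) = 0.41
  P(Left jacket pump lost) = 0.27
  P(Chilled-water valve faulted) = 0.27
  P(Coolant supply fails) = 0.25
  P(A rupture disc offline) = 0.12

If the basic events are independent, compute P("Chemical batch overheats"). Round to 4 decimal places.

0.0061

P(Interlock chain unavailable) [AND] = 0.22 × 0.26 × 0.25 = 0.014300
P(Temperature loop inoperative) [OR] = 1 − (1−0.41) × (1−0.32) × (1−0.014300) = 0.604537
P(Quench path lost) [AND] = 0.41 × 0.27 × 0.27 = 0.029889
P(Vent system down) [OR] = 1 − (1−0.25) × (1−0.12) = 0.340000
P(Chemical batch overheats) [AND] = 0.604537 × 0.029889 × 0.340000 = 0.006143
Rounded to 4 decimal places: P(Chemical batch overheats) ≈ 0.0061.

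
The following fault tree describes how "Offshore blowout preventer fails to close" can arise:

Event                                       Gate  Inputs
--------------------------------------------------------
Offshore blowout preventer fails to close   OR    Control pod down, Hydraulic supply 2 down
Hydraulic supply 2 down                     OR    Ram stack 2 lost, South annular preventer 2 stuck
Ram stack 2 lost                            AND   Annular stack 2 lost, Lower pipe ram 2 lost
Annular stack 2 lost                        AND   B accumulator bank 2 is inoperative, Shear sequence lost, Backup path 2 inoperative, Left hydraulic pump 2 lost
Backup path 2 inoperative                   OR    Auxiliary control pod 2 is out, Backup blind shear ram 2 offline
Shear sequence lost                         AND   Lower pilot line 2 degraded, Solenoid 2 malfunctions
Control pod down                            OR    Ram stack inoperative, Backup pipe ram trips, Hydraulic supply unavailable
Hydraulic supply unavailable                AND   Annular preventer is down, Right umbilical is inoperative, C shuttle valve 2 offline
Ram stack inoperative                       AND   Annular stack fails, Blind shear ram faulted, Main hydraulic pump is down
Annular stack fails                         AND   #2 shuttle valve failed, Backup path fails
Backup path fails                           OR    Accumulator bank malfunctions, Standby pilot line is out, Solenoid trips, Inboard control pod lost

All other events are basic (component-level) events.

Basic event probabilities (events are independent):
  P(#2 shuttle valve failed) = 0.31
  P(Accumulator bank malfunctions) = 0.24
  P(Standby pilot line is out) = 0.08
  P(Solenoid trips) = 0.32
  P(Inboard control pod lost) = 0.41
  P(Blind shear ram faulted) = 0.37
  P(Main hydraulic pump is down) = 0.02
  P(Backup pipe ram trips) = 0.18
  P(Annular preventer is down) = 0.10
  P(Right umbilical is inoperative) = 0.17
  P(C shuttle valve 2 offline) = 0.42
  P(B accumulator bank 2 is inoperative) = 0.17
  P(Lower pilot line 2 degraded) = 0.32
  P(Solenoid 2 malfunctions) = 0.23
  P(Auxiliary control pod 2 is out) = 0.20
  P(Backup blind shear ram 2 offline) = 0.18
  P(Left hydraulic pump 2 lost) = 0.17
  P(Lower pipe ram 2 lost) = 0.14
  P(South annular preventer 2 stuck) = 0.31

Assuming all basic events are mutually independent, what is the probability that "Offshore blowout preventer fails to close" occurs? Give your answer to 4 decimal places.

P(Backup path fails) [OR] = 1 − (1−0.24) × (1−0.08) × (1−0.32) × (1−0.41) = 0.719481
P(Annular stack fails) [AND] = 0.31 × 0.719481 = 0.223039
P(Ram stack inoperative) [AND] = 0.223039 × 0.37 × 0.02 = 0.001650
P(Hydraulic supply unavailable) [AND] = 0.10 × 0.17 × 0.42 = 0.007140
P(Control pod down) [OR] = 1 − (1−0.001650) × (1−0.18) × (1−0.007140) = 0.187198
P(Shear sequence lost) [AND] = 0.32 × 0.23 = 0.073600
P(Backup path 2 inoperative) [OR] = 1 − (1−0.20) × (1−0.18) = 0.344000
P(Annular stack 2 lost) [AND] = 0.17 × 0.073600 × 0.344000 × 0.17 = 0.000732
P(Ram stack 2 lost) [AND] = 0.000732 × 0.14 = 0.000102
P(Hydraulic supply 2 down) [OR] = 1 − (1−0.000102) × (1−0.31) = 0.310070
P(Offshore blowout preventer fails to close) [OR] = 1 − (1−0.187198) × (1−0.310070) = 0.439224
Rounded to 4 decimal places: P(Offshore blowout preventer fails to close) ≈ 0.4392.

0.4392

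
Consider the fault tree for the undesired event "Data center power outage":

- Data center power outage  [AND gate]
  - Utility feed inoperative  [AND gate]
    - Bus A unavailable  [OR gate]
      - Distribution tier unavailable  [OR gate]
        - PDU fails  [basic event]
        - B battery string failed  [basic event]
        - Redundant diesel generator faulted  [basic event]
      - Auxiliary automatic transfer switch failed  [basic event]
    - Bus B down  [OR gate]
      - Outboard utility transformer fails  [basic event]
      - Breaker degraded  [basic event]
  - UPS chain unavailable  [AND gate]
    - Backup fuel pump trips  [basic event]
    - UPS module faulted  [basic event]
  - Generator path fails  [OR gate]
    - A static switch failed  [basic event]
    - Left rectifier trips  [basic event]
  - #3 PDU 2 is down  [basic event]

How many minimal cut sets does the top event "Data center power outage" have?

Distribution tier unavailable [OR]: union of children's cut sets → 3 cut set(s).
Bus A unavailable [OR]: union of children's cut sets → 4 cut set(s).
Bus B down [OR]: union of children's cut sets → 2 cut set(s).
Utility feed inoperative [AND]: one cut set from each child combined → 4 × 2 = 8 cut set(s).
UPS chain unavailable [AND]: one cut set from each child combined → 1 × 1 = 1 cut set(s).
Generator path fails [OR]: union of children's cut sets → 2 cut set(s).
Data center power outage [AND]: one cut set from each child combined → 8 × 1 × 2 × 1 = 16 cut set(s).

16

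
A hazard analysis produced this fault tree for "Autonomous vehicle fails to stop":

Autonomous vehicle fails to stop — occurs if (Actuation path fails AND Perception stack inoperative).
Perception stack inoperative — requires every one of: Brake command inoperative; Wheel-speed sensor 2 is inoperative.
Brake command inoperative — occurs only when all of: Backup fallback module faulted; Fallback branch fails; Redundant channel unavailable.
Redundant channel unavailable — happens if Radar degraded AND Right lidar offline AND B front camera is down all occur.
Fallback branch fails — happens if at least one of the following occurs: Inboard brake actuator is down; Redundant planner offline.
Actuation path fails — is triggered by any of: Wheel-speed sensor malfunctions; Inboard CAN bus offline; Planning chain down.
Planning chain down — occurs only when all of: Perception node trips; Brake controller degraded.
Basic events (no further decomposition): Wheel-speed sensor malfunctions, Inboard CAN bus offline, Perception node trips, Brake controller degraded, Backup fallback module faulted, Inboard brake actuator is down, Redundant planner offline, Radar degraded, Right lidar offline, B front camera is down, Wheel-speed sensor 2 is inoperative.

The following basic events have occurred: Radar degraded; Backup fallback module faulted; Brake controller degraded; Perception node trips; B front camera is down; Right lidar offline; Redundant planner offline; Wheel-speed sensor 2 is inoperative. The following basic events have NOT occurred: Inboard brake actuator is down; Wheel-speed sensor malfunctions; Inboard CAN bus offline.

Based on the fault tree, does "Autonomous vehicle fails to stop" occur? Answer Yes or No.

Yes

Planning chain down [AND]: Perception node trips=occurs, Brake controller degraded=occurs → all inputs occur → occurs.
Actuation path fails [OR]: Wheel-speed sensor malfunctions=not, Inboard CAN bus offline=not, Planning chain down=occurs → at least one input occurs → occurs.
Fallback branch fails [OR]: Inboard brake actuator is down=not, Redundant planner offline=occurs → at least one input occurs → occurs.
Redundant channel unavailable [AND]: Radar degraded=occurs, Right lidar offline=occurs, B front camera is down=occurs → all inputs occur → occurs.
Brake command inoperative [AND]: Backup fallback module faulted=occurs, Fallback branch fails=occurs, Redundant channel unavailable=occurs → all inputs occur → occurs.
Perception stack inoperative [AND]: Brake command inoperative=occurs, Wheel-speed sensor 2 is inoperative=occurs → all inputs occur → occurs.
Autonomous vehicle fails to stop [AND]: Actuation path fails=occurs, Perception stack inoperative=occurs → all inputs occur → occurs.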